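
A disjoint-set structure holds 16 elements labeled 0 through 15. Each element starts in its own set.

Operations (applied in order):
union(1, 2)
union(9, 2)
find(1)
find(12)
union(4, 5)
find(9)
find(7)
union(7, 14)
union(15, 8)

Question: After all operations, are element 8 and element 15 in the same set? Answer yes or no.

Answer: yes

Derivation:
Step 1: union(1, 2) -> merged; set of 1 now {1, 2}
Step 2: union(9, 2) -> merged; set of 9 now {1, 2, 9}
Step 3: find(1) -> no change; set of 1 is {1, 2, 9}
Step 4: find(12) -> no change; set of 12 is {12}
Step 5: union(4, 5) -> merged; set of 4 now {4, 5}
Step 6: find(9) -> no change; set of 9 is {1, 2, 9}
Step 7: find(7) -> no change; set of 7 is {7}
Step 8: union(7, 14) -> merged; set of 7 now {7, 14}
Step 9: union(15, 8) -> merged; set of 15 now {8, 15}
Set of 8: {8, 15}; 15 is a member.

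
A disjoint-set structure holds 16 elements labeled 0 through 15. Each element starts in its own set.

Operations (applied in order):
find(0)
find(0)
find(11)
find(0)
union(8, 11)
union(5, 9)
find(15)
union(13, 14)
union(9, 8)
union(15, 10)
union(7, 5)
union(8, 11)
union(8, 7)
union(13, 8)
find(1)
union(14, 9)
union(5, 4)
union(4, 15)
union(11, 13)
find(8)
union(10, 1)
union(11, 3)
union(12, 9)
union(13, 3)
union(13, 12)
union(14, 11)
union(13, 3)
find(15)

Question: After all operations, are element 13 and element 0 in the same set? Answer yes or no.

Step 1: find(0) -> no change; set of 0 is {0}
Step 2: find(0) -> no change; set of 0 is {0}
Step 3: find(11) -> no change; set of 11 is {11}
Step 4: find(0) -> no change; set of 0 is {0}
Step 5: union(8, 11) -> merged; set of 8 now {8, 11}
Step 6: union(5, 9) -> merged; set of 5 now {5, 9}
Step 7: find(15) -> no change; set of 15 is {15}
Step 8: union(13, 14) -> merged; set of 13 now {13, 14}
Step 9: union(9, 8) -> merged; set of 9 now {5, 8, 9, 11}
Step 10: union(15, 10) -> merged; set of 15 now {10, 15}
Step 11: union(7, 5) -> merged; set of 7 now {5, 7, 8, 9, 11}
Step 12: union(8, 11) -> already same set; set of 8 now {5, 7, 8, 9, 11}
Step 13: union(8, 7) -> already same set; set of 8 now {5, 7, 8, 9, 11}
Step 14: union(13, 8) -> merged; set of 13 now {5, 7, 8, 9, 11, 13, 14}
Step 15: find(1) -> no change; set of 1 is {1}
Step 16: union(14, 9) -> already same set; set of 14 now {5, 7, 8, 9, 11, 13, 14}
Step 17: union(5, 4) -> merged; set of 5 now {4, 5, 7, 8, 9, 11, 13, 14}
Step 18: union(4, 15) -> merged; set of 4 now {4, 5, 7, 8, 9, 10, 11, 13, 14, 15}
Step 19: union(11, 13) -> already same set; set of 11 now {4, 5, 7, 8, 9, 10, 11, 13, 14, 15}
Step 20: find(8) -> no change; set of 8 is {4, 5, 7, 8, 9, 10, 11, 13, 14, 15}
Step 21: union(10, 1) -> merged; set of 10 now {1, 4, 5, 7, 8, 9, 10, 11, 13, 14, 15}
Step 22: union(11, 3) -> merged; set of 11 now {1, 3, 4, 5, 7, 8, 9, 10, 11, 13, 14, 15}
Step 23: union(12, 9) -> merged; set of 12 now {1, 3, 4, 5, 7, 8, 9, 10, 11, 12, 13, 14, 15}
Step 24: union(13, 3) -> already same set; set of 13 now {1, 3, 4, 5, 7, 8, 9, 10, 11, 12, 13, 14, 15}
Step 25: union(13, 12) -> already same set; set of 13 now {1, 3, 4, 5, 7, 8, 9, 10, 11, 12, 13, 14, 15}
Step 26: union(14, 11) -> already same set; set of 14 now {1, 3, 4, 5, 7, 8, 9, 10, 11, 12, 13, 14, 15}
Step 27: union(13, 3) -> already same set; set of 13 now {1, 3, 4, 5, 7, 8, 9, 10, 11, 12, 13, 14, 15}
Step 28: find(15) -> no change; set of 15 is {1, 3, 4, 5, 7, 8, 9, 10, 11, 12, 13, 14, 15}
Set of 13: {1, 3, 4, 5, 7, 8, 9, 10, 11, 12, 13, 14, 15}; 0 is not a member.

Answer: no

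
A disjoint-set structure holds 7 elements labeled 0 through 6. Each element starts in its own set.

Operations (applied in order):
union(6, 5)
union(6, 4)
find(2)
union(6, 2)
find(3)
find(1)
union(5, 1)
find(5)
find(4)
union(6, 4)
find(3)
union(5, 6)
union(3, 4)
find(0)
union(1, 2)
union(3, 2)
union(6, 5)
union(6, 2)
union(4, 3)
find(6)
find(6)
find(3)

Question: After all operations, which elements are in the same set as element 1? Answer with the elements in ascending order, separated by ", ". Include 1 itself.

Answer: 1, 2, 3, 4, 5, 6

Derivation:
Step 1: union(6, 5) -> merged; set of 6 now {5, 6}
Step 2: union(6, 4) -> merged; set of 6 now {4, 5, 6}
Step 3: find(2) -> no change; set of 2 is {2}
Step 4: union(6, 2) -> merged; set of 6 now {2, 4, 5, 6}
Step 5: find(3) -> no change; set of 3 is {3}
Step 6: find(1) -> no change; set of 1 is {1}
Step 7: union(5, 1) -> merged; set of 5 now {1, 2, 4, 5, 6}
Step 8: find(5) -> no change; set of 5 is {1, 2, 4, 5, 6}
Step 9: find(4) -> no change; set of 4 is {1, 2, 4, 5, 6}
Step 10: union(6, 4) -> already same set; set of 6 now {1, 2, 4, 5, 6}
Step 11: find(3) -> no change; set of 3 is {3}
Step 12: union(5, 6) -> already same set; set of 5 now {1, 2, 4, 5, 6}
Step 13: union(3, 4) -> merged; set of 3 now {1, 2, 3, 4, 5, 6}
Step 14: find(0) -> no change; set of 0 is {0}
Step 15: union(1, 2) -> already same set; set of 1 now {1, 2, 3, 4, 5, 6}
Step 16: union(3, 2) -> already same set; set of 3 now {1, 2, 3, 4, 5, 6}
Step 17: union(6, 5) -> already same set; set of 6 now {1, 2, 3, 4, 5, 6}
Step 18: union(6, 2) -> already same set; set of 6 now {1, 2, 3, 4, 5, 6}
Step 19: union(4, 3) -> already same set; set of 4 now {1, 2, 3, 4, 5, 6}
Step 20: find(6) -> no change; set of 6 is {1, 2, 3, 4, 5, 6}
Step 21: find(6) -> no change; set of 6 is {1, 2, 3, 4, 5, 6}
Step 22: find(3) -> no change; set of 3 is {1, 2, 3, 4, 5, 6}
Component of 1: {1, 2, 3, 4, 5, 6}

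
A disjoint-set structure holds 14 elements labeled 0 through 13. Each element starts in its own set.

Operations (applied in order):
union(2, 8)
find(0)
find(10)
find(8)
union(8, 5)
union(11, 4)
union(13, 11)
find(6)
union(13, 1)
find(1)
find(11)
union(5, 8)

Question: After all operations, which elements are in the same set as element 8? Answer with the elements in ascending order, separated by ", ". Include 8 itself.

Step 1: union(2, 8) -> merged; set of 2 now {2, 8}
Step 2: find(0) -> no change; set of 0 is {0}
Step 3: find(10) -> no change; set of 10 is {10}
Step 4: find(8) -> no change; set of 8 is {2, 8}
Step 5: union(8, 5) -> merged; set of 8 now {2, 5, 8}
Step 6: union(11, 4) -> merged; set of 11 now {4, 11}
Step 7: union(13, 11) -> merged; set of 13 now {4, 11, 13}
Step 8: find(6) -> no change; set of 6 is {6}
Step 9: union(13, 1) -> merged; set of 13 now {1, 4, 11, 13}
Step 10: find(1) -> no change; set of 1 is {1, 4, 11, 13}
Step 11: find(11) -> no change; set of 11 is {1, 4, 11, 13}
Step 12: union(5, 8) -> already same set; set of 5 now {2, 5, 8}
Component of 8: {2, 5, 8}

Answer: 2, 5, 8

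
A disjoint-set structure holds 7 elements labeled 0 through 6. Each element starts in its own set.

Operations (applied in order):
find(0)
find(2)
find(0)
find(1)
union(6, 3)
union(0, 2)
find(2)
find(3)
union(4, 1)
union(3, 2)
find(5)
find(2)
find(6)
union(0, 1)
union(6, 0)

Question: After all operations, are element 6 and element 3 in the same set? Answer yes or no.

Answer: yes

Derivation:
Step 1: find(0) -> no change; set of 0 is {0}
Step 2: find(2) -> no change; set of 2 is {2}
Step 3: find(0) -> no change; set of 0 is {0}
Step 4: find(1) -> no change; set of 1 is {1}
Step 5: union(6, 3) -> merged; set of 6 now {3, 6}
Step 6: union(0, 2) -> merged; set of 0 now {0, 2}
Step 7: find(2) -> no change; set of 2 is {0, 2}
Step 8: find(3) -> no change; set of 3 is {3, 6}
Step 9: union(4, 1) -> merged; set of 4 now {1, 4}
Step 10: union(3, 2) -> merged; set of 3 now {0, 2, 3, 6}
Step 11: find(5) -> no change; set of 5 is {5}
Step 12: find(2) -> no change; set of 2 is {0, 2, 3, 6}
Step 13: find(6) -> no change; set of 6 is {0, 2, 3, 6}
Step 14: union(0, 1) -> merged; set of 0 now {0, 1, 2, 3, 4, 6}
Step 15: union(6, 0) -> already same set; set of 6 now {0, 1, 2, 3, 4, 6}
Set of 6: {0, 1, 2, 3, 4, 6}; 3 is a member.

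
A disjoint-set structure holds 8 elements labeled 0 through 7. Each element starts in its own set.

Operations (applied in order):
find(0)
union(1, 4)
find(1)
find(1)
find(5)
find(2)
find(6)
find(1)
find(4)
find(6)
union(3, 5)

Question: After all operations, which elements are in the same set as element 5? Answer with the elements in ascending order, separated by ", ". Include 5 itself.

Answer: 3, 5

Derivation:
Step 1: find(0) -> no change; set of 0 is {0}
Step 2: union(1, 4) -> merged; set of 1 now {1, 4}
Step 3: find(1) -> no change; set of 1 is {1, 4}
Step 4: find(1) -> no change; set of 1 is {1, 4}
Step 5: find(5) -> no change; set of 5 is {5}
Step 6: find(2) -> no change; set of 2 is {2}
Step 7: find(6) -> no change; set of 6 is {6}
Step 8: find(1) -> no change; set of 1 is {1, 4}
Step 9: find(4) -> no change; set of 4 is {1, 4}
Step 10: find(6) -> no change; set of 6 is {6}
Step 11: union(3, 5) -> merged; set of 3 now {3, 5}
Component of 5: {3, 5}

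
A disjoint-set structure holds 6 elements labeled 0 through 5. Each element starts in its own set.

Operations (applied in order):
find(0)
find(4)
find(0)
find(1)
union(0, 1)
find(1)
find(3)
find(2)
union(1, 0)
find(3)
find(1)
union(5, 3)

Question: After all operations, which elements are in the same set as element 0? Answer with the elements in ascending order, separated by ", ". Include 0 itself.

Answer: 0, 1

Derivation:
Step 1: find(0) -> no change; set of 0 is {0}
Step 2: find(4) -> no change; set of 4 is {4}
Step 3: find(0) -> no change; set of 0 is {0}
Step 4: find(1) -> no change; set of 1 is {1}
Step 5: union(0, 1) -> merged; set of 0 now {0, 1}
Step 6: find(1) -> no change; set of 1 is {0, 1}
Step 7: find(3) -> no change; set of 3 is {3}
Step 8: find(2) -> no change; set of 2 is {2}
Step 9: union(1, 0) -> already same set; set of 1 now {0, 1}
Step 10: find(3) -> no change; set of 3 is {3}
Step 11: find(1) -> no change; set of 1 is {0, 1}
Step 12: union(5, 3) -> merged; set of 5 now {3, 5}
Component of 0: {0, 1}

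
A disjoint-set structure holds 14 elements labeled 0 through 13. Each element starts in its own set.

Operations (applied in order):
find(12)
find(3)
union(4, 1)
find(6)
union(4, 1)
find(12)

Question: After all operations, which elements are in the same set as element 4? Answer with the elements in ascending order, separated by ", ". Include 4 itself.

Answer: 1, 4

Derivation:
Step 1: find(12) -> no change; set of 12 is {12}
Step 2: find(3) -> no change; set of 3 is {3}
Step 3: union(4, 1) -> merged; set of 4 now {1, 4}
Step 4: find(6) -> no change; set of 6 is {6}
Step 5: union(4, 1) -> already same set; set of 4 now {1, 4}
Step 6: find(12) -> no change; set of 12 is {12}
Component of 4: {1, 4}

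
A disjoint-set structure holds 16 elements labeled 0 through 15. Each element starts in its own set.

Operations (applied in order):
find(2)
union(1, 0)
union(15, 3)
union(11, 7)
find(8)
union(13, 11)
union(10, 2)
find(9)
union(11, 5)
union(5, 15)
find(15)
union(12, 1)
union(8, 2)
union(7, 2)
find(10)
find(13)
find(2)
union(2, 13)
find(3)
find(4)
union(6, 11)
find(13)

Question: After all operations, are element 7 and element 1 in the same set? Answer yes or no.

Answer: no

Derivation:
Step 1: find(2) -> no change; set of 2 is {2}
Step 2: union(1, 0) -> merged; set of 1 now {0, 1}
Step 3: union(15, 3) -> merged; set of 15 now {3, 15}
Step 4: union(11, 7) -> merged; set of 11 now {7, 11}
Step 5: find(8) -> no change; set of 8 is {8}
Step 6: union(13, 11) -> merged; set of 13 now {7, 11, 13}
Step 7: union(10, 2) -> merged; set of 10 now {2, 10}
Step 8: find(9) -> no change; set of 9 is {9}
Step 9: union(11, 5) -> merged; set of 11 now {5, 7, 11, 13}
Step 10: union(5, 15) -> merged; set of 5 now {3, 5, 7, 11, 13, 15}
Step 11: find(15) -> no change; set of 15 is {3, 5, 7, 11, 13, 15}
Step 12: union(12, 1) -> merged; set of 12 now {0, 1, 12}
Step 13: union(8, 2) -> merged; set of 8 now {2, 8, 10}
Step 14: union(7, 2) -> merged; set of 7 now {2, 3, 5, 7, 8, 10, 11, 13, 15}
Step 15: find(10) -> no change; set of 10 is {2, 3, 5, 7, 8, 10, 11, 13, 15}
Step 16: find(13) -> no change; set of 13 is {2, 3, 5, 7, 8, 10, 11, 13, 15}
Step 17: find(2) -> no change; set of 2 is {2, 3, 5, 7, 8, 10, 11, 13, 15}
Step 18: union(2, 13) -> already same set; set of 2 now {2, 3, 5, 7, 8, 10, 11, 13, 15}
Step 19: find(3) -> no change; set of 3 is {2, 3, 5, 7, 8, 10, 11, 13, 15}
Step 20: find(4) -> no change; set of 4 is {4}
Step 21: union(6, 11) -> merged; set of 6 now {2, 3, 5, 6, 7, 8, 10, 11, 13, 15}
Step 22: find(13) -> no change; set of 13 is {2, 3, 5, 6, 7, 8, 10, 11, 13, 15}
Set of 7: {2, 3, 5, 6, 7, 8, 10, 11, 13, 15}; 1 is not a member.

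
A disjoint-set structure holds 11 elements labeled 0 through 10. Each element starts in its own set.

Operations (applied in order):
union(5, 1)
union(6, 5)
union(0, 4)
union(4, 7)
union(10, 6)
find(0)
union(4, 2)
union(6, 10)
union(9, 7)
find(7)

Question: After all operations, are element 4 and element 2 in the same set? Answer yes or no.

Step 1: union(5, 1) -> merged; set of 5 now {1, 5}
Step 2: union(6, 5) -> merged; set of 6 now {1, 5, 6}
Step 3: union(0, 4) -> merged; set of 0 now {0, 4}
Step 4: union(4, 7) -> merged; set of 4 now {0, 4, 7}
Step 5: union(10, 6) -> merged; set of 10 now {1, 5, 6, 10}
Step 6: find(0) -> no change; set of 0 is {0, 4, 7}
Step 7: union(4, 2) -> merged; set of 4 now {0, 2, 4, 7}
Step 8: union(6, 10) -> already same set; set of 6 now {1, 5, 6, 10}
Step 9: union(9, 7) -> merged; set of 9 now {0, 2, 4, 7, 9}
Step 10: find(7) -> no change; set of 7 is {0, 2, 4, 7, 9}
Set of 4: {0, 2, 4, 7, 9}; 2 is a member.

Answer: yes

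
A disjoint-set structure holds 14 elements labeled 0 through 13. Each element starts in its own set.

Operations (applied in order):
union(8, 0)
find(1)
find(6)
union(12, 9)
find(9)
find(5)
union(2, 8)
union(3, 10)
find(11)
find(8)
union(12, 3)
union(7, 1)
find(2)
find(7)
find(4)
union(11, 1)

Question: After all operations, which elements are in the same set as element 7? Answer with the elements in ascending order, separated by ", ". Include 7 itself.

Answer: 1, 7, 11

Derivation:
Step 1: union(8, 0) -> merged; set of 8 now {0, 8}
Step 2: find(1) -> no change; set of 1 is {1}
Step 3: find(6) -> no change; set of 6 is {6}
Step 4: union(12, 9) -> merged; set of 12 now {9, 12}
Step 5: find(9) -> no change; set of 9 is {9, 12}
Step 6: find(5) -> no change; set of 5 is {5}
Step 7: union(2, 8) -> merged; set of 2 now {0, 2, 8}
Step 8: union(3, 10) -> merged; set of 3 now {3, 10}
Step 9: find(11) -> no change; set of 11 is {11}
Step 10: find(8) -> no change; set of 8 is {0, 2, 8}
Step 11: union(12, 3) -> merged; set of 12 now {3, 9, 10, 12}
Step 12: union(7, 1) -> merged; set of 7 now {1, 7}
Step 13: find(2) -> no change; set of 2 is {0, 2, 8}
Step 14: find(7) -> no change; set of 7 is {1, 7}
Step 15: find(4) -> no change; set of 4 is {4}
Step 16: union(11, 1) -> merged; set of 11 now {1, 7, 11}
Component of 7: {1, 7, 11}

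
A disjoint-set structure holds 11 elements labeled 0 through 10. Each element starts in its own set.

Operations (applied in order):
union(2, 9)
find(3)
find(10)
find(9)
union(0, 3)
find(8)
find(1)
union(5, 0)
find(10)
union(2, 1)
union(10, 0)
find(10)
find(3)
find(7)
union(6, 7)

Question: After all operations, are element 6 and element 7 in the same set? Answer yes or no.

Answer: yes

Derivation:
Step 1: union(2, 9) -> merged; set of 2 now {2, 9}
Step 2: find(3) -> no change; set of 3 is {3}
Step 3: find(10) -> no change; set of 10 is {10}
Step 4: find(9) -> no change; set of 9 is {2, 9}
Step 5: union(0, 3) -> merged; set of 0 now {0, 3}
Step 6: find(8) -> no change; set of 8 is {8}
Step 7: find(1) -> no change; set of 1 is {1}
Step 8: union(5, 0) -> merged; set of 5 now {0, 3, 5}
Step 9: find(10) -> no change; set of 10 is {10}
Step 10: union(2, 1) -> merged; set of 2 now {1, 2, 9}
Step 11: union(10, 0) -> merged; set of 10 now {0, 3, 5, 10}
Step 12: find(10) -> no change; set of 10 is {0, 3, 5, 10}
Step 13: find(3) -> no change; set of 3 is {0, 3, 5, 10}
Step 14: find(7) -> no change; set of 7 is {7}
Step 15: union(6, 7) -> merged; set of 6 now {6, 7}
Set of 6: {6, 7}; 7 is a member.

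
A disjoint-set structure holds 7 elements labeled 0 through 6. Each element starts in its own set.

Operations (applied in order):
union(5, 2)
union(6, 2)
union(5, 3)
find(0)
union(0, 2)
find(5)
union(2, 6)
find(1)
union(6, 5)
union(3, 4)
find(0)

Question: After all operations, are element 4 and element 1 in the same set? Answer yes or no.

Step 1: union(5, 2) -> merged; set of 5 now {2, 5}
Step 2: union(6, 2) -> merged; set of 6 now {2, 5, 6}
Step 3: union(5, 3) -> merged; set of 5 now {2, 3, 5, 6}
Step 4: find(0) -> no change; set of 0 is {0}
Step 5: union(0, 2) -> merged; set of 0 now {0, 2, 3, 5, 6}
Step 6: find(5) -> no change; set of 5 is {0, 2, 3, 5, 6}
Step 7: union(2, 6) -> already same set; set of 2 now {0, 2, 3, 5, 6}
Step 8: find(1) -> no change; set of 1 is {1}
Step 9: union(6, 5) -> already same set; set of 6 now {0, 2, 3, 5, 6}
Step 10: union(3, 4) -> merged; set of 3 now {0, 2, 3, 4, 5, 6}
Step 11: find(0) -> no change; set of 0 is {0, 2, 3, 4, 5, 6}
Set of 4: {0, 2, 3, 4, 5, 6}; 1 is not a member.

Answer: no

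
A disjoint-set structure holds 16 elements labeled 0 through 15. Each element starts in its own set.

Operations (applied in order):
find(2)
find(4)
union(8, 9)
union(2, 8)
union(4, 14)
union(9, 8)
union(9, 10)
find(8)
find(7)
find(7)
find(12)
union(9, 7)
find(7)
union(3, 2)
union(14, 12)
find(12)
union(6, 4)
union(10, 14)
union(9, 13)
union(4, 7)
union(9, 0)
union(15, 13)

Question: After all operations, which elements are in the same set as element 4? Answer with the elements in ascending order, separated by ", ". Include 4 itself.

Answer: 0, 2, 3, 4, 6, 7, 8, 9, 10, 12, 13, 14, 15

Derivation:
Step 1: find(2) -> no change; set of 2 is {2}
Step 2: find(4) -> no change; set of 4 is {4}
Step 3: union(8, 9) -> merged; set of 8 now {8, 9}
Step 4: union(2, 8) -> merged; set of 2 now {2, 8, 9}
Step 5: union(4, 14) -> merged; set of 4 now {4, 14}
Step 6: union(9, 8) -> already same set; set of 9 now {2, 8, 9}
Step 7: union(9, 10) -> merged; set of 9 now {2, 8, 9, 10}
Step 8: find(8) -> no change; set of 8 is {2, 8, 9, 10}
Step 9: find(7) -> no change; set of 7 is {7}
Step 10: find(7) -> no change; set of 7 is {7}
Step 11: find(12) -> no change; set of 12 is {12}
Step 12: union(9, 7) -> merged; set of 9 now {2, 7, 8, 9, 10}
Step 13: find(7) -> no change; set of 7 is {2, 7, 8, 9, 10}
Step 14: union(3, 2) -> merged; set of 3 now {2, 3, 7, 8, 9, 10}
Step 15: union(14, 12) -> merged; set of 14 now {4, 12, 14}
Step 16: find(12) -> no change; set of 12 is {4, 12, 14}
Step 17: union(6, 4) -> merged; set of 6 now {4, 6, 12, 14}
Step 18: union(10, 14) -> merged; set of 10 now {2, 3, 4, 6, 7, 8, 9, 10, 12, 14}
Step 19: union(9, 13) -> merged; set of 9 now {2, 3, 4, 6, 7, 8, 9, 10, 12, 13, 14}
Step 20: union(4, 7) -> already same set; set of 4 now {2, 3, 4, 6, 7, 8, 9, 10, 12, 13, 14}
Step 21: union(9, 0) -> merged; set of 9 now {0, 2, 3, 4, 6, 7, 8, 9, 10, 12, 13, 14}
Step 22: union(15, 13) -> merged; set of 15 now {0, 2, 3, 4, 6, 7, 8, 9, 10, 12, 13, 14, 15}
Component of 4: {0, 2, 3, 4, 6, 7, 8, 9, 10, 12, 13, 14, 15}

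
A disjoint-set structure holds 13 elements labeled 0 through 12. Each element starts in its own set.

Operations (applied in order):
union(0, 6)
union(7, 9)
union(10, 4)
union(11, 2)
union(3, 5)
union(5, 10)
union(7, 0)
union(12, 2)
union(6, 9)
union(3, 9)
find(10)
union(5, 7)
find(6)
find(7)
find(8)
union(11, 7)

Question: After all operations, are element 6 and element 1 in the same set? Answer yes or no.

Answer: no

Derivation:
Step 1: union(0, 6) -> merged; set of 0 now {0, 6}
Step 2: union(7, 9) -> merged; set of 7 now {7, 9}
Step 3: union(10, 4) -> merged; set of 10 now {4, 10}
Step 4: union(11, 2) -> merged; set of 11 now {2, 11}
Step 5: union(3, 5) -> merged; set of 3 now {3, 5}
Step 6: union(5, 10) -> merged; set of 5 now {3, 4, 5, 10}
Step 7: union(7, 0) -> merged; set of 7 now {0, 6, 7, 9}
Step 8: union(12, 2) -> merged; set of 12 now {2, 11, 12}
Step 9: union(6, 9) -> already same set; set of 6 now {0, 6, 7, 9}
Step 10: union(3, 9) -> merged; set of 3 now {0, 3, 4, 5, 6, 7, 9, 10}
Step 11: find(10) -> no change; set of 10 is {0, 3, 4, 5, 6, 7, 9, 10}
Step 12: union(5, 7) -> already same set; set of 5 now {0, 3, 4, 5, 6, 7, 9, 10}
Step 13: find(6) -> no change; set of 6 is {0, 3, 4, 5, 6, 7, 9, 10}
Step 14: find(7) -> no change; set of 7 is {0, 3, 4, 5, 6, 7, 9, 10}
Step 15: find(8) -> no change; set of 8 is {8}
Step 16: union(11, 7) -> merged; set of 11 now {0, 2, 3, 4, 5, 6, 7, 9, 10, 11, 12}
Set of 6: {0, 2, 3, 4, 5, 6, 7, 9, 10, 11, 12}; 1 is not a member.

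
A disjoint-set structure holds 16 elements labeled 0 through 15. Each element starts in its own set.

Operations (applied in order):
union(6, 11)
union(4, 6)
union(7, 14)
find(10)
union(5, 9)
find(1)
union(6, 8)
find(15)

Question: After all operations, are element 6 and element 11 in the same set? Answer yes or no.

Answer: yes

Derivation:
Step 1: union(6, 11) -> merged; set of 6 now {6, 11}
Step 2: union(4, 6) -> merged; set of 4 now {4, 6, 11}
Step 3: union(7, 14) -> merged; set of 7 now {7, 14}
Step 4: find(10) -> no change; set of 10 is {10}
Step 5: union(5, 9) -> merged; set of 5 now {5, 9}
Step 6: find(1) -> no change; set of 1 is {1}
Step 7: union(6, 8) -> merged; set of 6 now {4, 6, 8, 11}
Step 8: find(15) -> no change; set of 15 is {15}
Set of 6: {4, 6, 8, 11}; 11 is a member.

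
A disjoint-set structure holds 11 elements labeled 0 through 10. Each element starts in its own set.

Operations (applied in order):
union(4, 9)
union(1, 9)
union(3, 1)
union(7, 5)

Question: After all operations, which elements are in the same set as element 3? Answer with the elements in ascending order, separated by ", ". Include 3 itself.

Answer: 1, 3, 4, 9

Derivation:
Step 1: union(4, 9) -> merged; set of 4 now {4, 9}
Step 2: union(1, 9) -> merged; set of 1 now {1, 4, 9}
Step 3: union(3, 1) -> merged; set of 3 now {1, 3, 4, 9}
Step 4: union(7, 5) -> merged; set of 7 now {5, 7}
Component of 3: {1, 3, 4, 9}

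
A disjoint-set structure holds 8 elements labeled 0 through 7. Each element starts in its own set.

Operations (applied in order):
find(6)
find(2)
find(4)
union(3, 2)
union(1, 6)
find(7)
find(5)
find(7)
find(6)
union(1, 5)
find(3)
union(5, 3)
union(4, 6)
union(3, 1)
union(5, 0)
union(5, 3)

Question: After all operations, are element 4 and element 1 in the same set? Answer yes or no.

Step 1: find(6) -> no change; set of 6 is {6}
Step 2: find(2) -> no change; set of 2 is {2}
Step 3: find(4) -> no change; set of 4 is {4}
Step 4: union(3, 2) -> merged; set of 3 now {2, 3}
Step 5: union(1, 6) -> merged; set of 1 now {1, 6}
Step 6: find(7) -> no change; set of 7 is {7}
Step 7: find(5) -> no change; set of 5 is {5}
Step 8: find(7) -> no change; set of 7 is {7}
Step 9: find(6) -> no change; set of 6 is {1, 6}
Step 10: union(1, 5) -> merged; set of 1 now {1, 5, 6}
Step 11: find(3) -> no change; set of 3 is {2, 3}
Step 12: union(5, 3) -> merged; set of 5 now {1, 2, 3, 5, 6}
Step 13: union(4, 6) -> merged; set of 4 now {1, 2, 3, 4, 5, 6}
Step 14: union(3, 1) -> already same set; set of 3 now {1, 2, 3, 4, 5, 6}
Step 15: union(5, 0) -> merged; set of 5 now {0, 1, 2, 3, 4, 5, 6}
Step 16: union(5, 3) -> already same set; set of 5 now {0, 1, 2, 3, 4, 5, 6}
Set of 4: {0, 1, 2, 3, 4, 5, 6}; 1 is a member.

Answer: yes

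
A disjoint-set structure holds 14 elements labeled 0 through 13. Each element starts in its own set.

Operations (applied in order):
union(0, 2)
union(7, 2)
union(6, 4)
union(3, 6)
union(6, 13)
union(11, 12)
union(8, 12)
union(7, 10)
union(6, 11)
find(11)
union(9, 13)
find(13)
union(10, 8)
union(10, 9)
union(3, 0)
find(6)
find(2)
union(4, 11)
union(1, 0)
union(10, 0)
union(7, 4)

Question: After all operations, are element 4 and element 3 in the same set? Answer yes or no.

Step 1: union(0, 2) -> merged; set of 0 now {0, 2}
Step 2: union(7, 2) -> merged; set of 7 now {0, 2, 7}
Step 3: union(6, 4) -> merged; set of 6 now {4, 6}
Step 4: union(3, 6) -> merged; set of 3 now {3, 4, 6}
Step 5: union(6, 13) -> merged; set of 6 now {3, 4, 6, 13}
Step 6: union(11, 12) -> merged; set of 11 now {11, 12}
Step 7: union(8, 12) -> merged; set of 8 now {8, 11, 12}
Step 8: union(7, 10) -> merged; set of 7 now {0, 2, 7, 10}
Step 9: union(6, 11) -> merged; set of 6 now {3, 4, 6, 8, 11, 12, 13}
Step 10: find(11) -> no change; set of 11 is {3, 4, 6, 8, 11, 12, 13}
Step 11: union(9, 13) -> merged; set of 9 now {3, 4, 6, 8, 9, 11, 12, 13}
Step 12: find(13) -> no change; set of 13 is {3, 4, 6, 8, 9, 11, 12, 13}
Step 13: union(10, 8) -> merged; set of 10 now {0, 2, 3, 4, 6, 7, 8, 9, 10, 11, 12, 13}
Step 14: union(10, 9) -> already same set; set of 10 now {0, 2, 3, 4, 6, 7, 8, 9, 10, 11, 12, 13}
Step 15: union(3, 0) -> already same set; set of 3 now {0, 2, 3, 4, 6, 7, 8, 9, 10, 11, 12, 13}
Step 16: find(6) -> no change; set of 6 is {0, 2, 3, 4, 6, 7, 8, 9, 10, 11, 12, 13}
Step 17: find(2) -> no change; set of 2 is {0, 2, 3, 4, 6, 7, 8, 9, 10, 11, 12, 13}
Step 18: union(4, 11) -> already same set; set of 4 now {0, 2, 3, 4, 6, 7, 8, 9, 10, 11, 12, 13}
Step 19: union(1, 0) -> merged; set of 1 now {0, 1, 2, 3, 4, 6, 7, 8, 9, 10, 11, 12, 13}
Step 20: union(10, 0) -> already same set; set of 10 now {0, 1, 2, 3, 4, 6, 7, 8, 9, 10, 11, 12, 13}
Step 21: union(7, 4) -> already same set; set of 7 now {0, 1, 2, 3, 4, 6, 7, 8, 9, 10, 11, 12, 13}
Set of 4: {0, 1, 2, 3, 4, 6, 7, 8, 9, 10, 11, 12, 13}; 3 is a member.

Answer: yes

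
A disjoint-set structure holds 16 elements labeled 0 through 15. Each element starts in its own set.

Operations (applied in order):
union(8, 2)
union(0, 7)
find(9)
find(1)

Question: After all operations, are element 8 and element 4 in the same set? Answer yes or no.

Answer: no

Derivation:
Step 1: union(8, 2) -> merged; set of 8 now {2, 8}
Step 2: union(0, 7) -> merged; set of 0 now {0, 7}
Step 3: find(9) -> no change; set of 9 is {9}
Step 4: find(1) -> no change; set of 1 is {1}
Set of 8: {2, 8}; 4 is not a member.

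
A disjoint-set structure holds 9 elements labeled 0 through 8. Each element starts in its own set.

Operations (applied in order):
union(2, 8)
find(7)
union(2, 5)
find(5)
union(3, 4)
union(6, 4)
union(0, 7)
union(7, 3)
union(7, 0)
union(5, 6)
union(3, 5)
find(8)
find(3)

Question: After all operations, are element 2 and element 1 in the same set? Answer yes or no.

Step 1: union(2, 8) -> merged; set of 2 now {2, 8}
Step 2: find(7) -> no change; set of 7 is {7}
Step 3: union(2, 5) -> merged; set of 2 now {2, 5, 8}
Step 4: find(5) -> no change; set of 5 is {2, 5, 8}
Step 5: union(3, 4) -> merged; set of 3 now {3, 4}
Step 6: union(6, 4) -> merged; set of 6 now {3, 4, 6}
Step 7: union(0, 7) -> merged; set of 0 now {0, 7}
Step 8: union(7, 3) -> merged; set of 7 now {0, 3, 4, 6, 7}
Step 9: union(7, 0) -> already same set; set of 7 now {0, 3, 4, 6, 7}
Step 10: union(5, 6) -> merged; set of 5 now {0, 2, 3, 4, 5, 6, 7, 8}
Step 11: union(3, 5) -> already same set; set of 3 now {0, 2, 3, 4, 5, 6, 7, 8}
Step 12: find(8) -> no change; set of 8 is {0, 2, 3, 4, 5, 6, 7, 8}
Step 13: find(3) -> no change; set of 3 is {0, 2, 3, 4, 5, 6, 7, 8}
Set of 2: {0, 2, 3, 4, 5, 6, 7, 8}; 1 is not a member.

Answer: no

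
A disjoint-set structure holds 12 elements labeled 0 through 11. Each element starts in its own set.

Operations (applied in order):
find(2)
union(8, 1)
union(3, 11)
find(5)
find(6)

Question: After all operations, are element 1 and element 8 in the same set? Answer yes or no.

Step 1: find(2) -> no change; set of 2 is {2}
Step 2: union(8, 1) -> merged; set of 8 now {1, 8}
Step 3: union(3, 11) -> merged; set of 3 now {3, 11}
Step 4: find(5) -> no change; set of 5 is {5}
Step 5: find(6) -> no change; set of 6 is {6}
Set of 1: {1, 8}; 8 is a member.

Answer: yes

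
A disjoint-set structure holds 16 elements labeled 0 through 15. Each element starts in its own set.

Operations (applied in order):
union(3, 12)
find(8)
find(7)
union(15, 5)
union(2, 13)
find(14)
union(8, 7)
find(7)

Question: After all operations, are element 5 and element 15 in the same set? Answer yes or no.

Step 1: union(3, 12) -> merged; set of 3 now {3, 12}
Step 2: find(8) -> no change; set of 8 is {8}
Step 3: find(7) -> no change; set of 7 is {7}
Step 4: union(15, 5) -> merged; set of 15 now {5, 15}
Step 5: union(2, 13) -> merged; set of 2 now {2, 13}
Step 6: find(14) -> no change; set of 14 is {14}
Step 7: union(8, 7) -> merged; set of 8 now {7, 8}
Step 8: find(7) -> no change; set of 7 is {7, 8}
Set of 5: {5, 15}; 15 is a member.

Answer: yes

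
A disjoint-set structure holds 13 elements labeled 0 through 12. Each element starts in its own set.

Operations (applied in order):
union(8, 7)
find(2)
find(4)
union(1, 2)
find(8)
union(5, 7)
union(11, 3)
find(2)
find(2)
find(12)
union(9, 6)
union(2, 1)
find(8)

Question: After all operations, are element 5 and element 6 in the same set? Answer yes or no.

Step 1: union(8, 7) -> merged; set of 8 now {7, 8}
Step 2: find(2) -> no change; set of 2 is {2}
Step 3: find(4) -> no change; set of 4 is {4}
Step 4: union(1, 2) -> merged; set of 1 now {1, 2}
Step 5: find(8) -> no change; set of 8 is {7, 8}
Step 6: union(5, 7) -> merged; set of 5 now {5, 7, 8}
Step 7: union(11, 3) -> merged; set of 11 now {3, 11}
Step 8: find(2) -> no change; set of 2 is {1, 2}
Step 9: find(2) -> no change; set of 2 is {1, 2}
Step 10: find(12) -> no change; set of 12 is {12}
Step 11: union(9, 6) -> merged; set of 9 now {6, 9}
Step 12: union(2, 1) -> already same set; set of 2 now {1, 2}
Step 13: find(8) -> no change; set of 8 is {5, 7, 8}
Set of 5: {5, 7, 8}; 6 is not a member.

Answer: no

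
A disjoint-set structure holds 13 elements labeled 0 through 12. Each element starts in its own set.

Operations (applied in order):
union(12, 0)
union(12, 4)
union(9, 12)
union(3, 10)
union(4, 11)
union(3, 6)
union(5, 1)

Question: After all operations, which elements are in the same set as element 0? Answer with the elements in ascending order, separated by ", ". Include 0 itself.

Step 1: union(12, 0) -> merged; set of 12 now {0, 12}
Step 2: union(12, 4) -> merged; set of 12 now {0, 4, 12}
Step 3: union(9, 12) -> merged; set of 9 now {0, 4, 9, 12}
Step 4: union(3, 10) -> merged; set of 3 now {3, 10}
Step 5: union(4, 11) -> merged; set of 4 now {0, 4, 9, 11, 12}
Step 6: union(3, 6) -> merged; set of 3 now {3, 6, 10}
Step 7: union(5, 1) -> merged; set of 5 now {1, 5}
Component of 0: {0, 4, 9, 11, 12}

Answer: 0, 4, 9, 11, 12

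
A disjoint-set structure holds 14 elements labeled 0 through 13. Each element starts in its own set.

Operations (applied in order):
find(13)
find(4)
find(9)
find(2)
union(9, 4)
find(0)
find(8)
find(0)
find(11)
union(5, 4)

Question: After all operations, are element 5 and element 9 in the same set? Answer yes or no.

Step 1: find(13) -> no change; set of 13 is {13}
Step 2: find(4) -> no change; set of 4 is {4}
Step 3: find(9) -> no change; set of 9 is {9}
Step 4: find(2) -> no change; set of 2 is {2}
Step 5: union(9, 4) -> merged; set of 9 now {4, 9}
Step 6: find(0) -> no change; set of 0 is {0}
Step 7: find(8) -> no change; set of 8 is {8}
Step 8: find(0) -> no change; set of 0 is {0}
Step 9: find(11) -> no change; set of 11 is {11}
Step 10: union(5, 4) -> merged; set of 5 now {4, 5, 9}
Set of 5: {4, 5, 9}; 9 is a member.

Answer: yes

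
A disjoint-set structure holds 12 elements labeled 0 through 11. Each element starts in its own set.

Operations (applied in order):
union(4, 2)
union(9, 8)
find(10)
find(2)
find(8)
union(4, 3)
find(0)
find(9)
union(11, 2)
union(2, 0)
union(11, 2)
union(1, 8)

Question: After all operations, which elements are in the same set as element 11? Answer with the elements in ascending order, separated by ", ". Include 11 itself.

Answer: 0, 2, 3, 4, 11

Derivation:
Step 1: union(4, 2) -> merged; set of 4 now {2, 4}
Step 2: union(9, 8) -> merged; set of 9 now {8, 9}
Step 3: find(10) -> no change; set of 10 is {10}
Step 4: find(2) -> no change; set of 2 is {2, 4}
Step 5: find(8) -> no change; set of 8 is {8, 9}
Step 6: union(4, 3) -> merged; set of 4 now {2, 3, 4}
Step 7: find(0) -> no change; set of 0 is {0}
Step 8: find(9) -> no change; set of 9 is {8, 9}
Step 9: union(11, 2) -> merged; set of 11 now {2, 3, 4, 11}
Step 10: union(2, 0) -> merged; set of 2 now {0, 2, 3, 4, 11}
Step 11: union(11, 2) -> already same set; set of 11 now {0, 2, 3, 4, 11}
Step 12: union(1, 8) -> merged; set of 1 now {1, 8, 9}
Component of 11: {0, 2, 3, 4, 11}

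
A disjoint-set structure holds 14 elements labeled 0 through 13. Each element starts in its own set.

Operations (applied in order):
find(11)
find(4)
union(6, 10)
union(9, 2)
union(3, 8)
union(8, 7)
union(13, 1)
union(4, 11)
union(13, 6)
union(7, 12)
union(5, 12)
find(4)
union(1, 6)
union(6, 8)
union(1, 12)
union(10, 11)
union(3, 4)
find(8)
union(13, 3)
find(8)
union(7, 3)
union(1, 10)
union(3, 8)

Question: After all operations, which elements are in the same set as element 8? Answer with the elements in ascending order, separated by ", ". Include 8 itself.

Answer: 1, 3, 4, 5, 6, 7, 8, 10, 11, 12, 13

Derivation:
Step 1: find(11) -> no change; set of 11 is {11}
Step 2: find(4) -> no change; set of 4 is {4}
Step 3: union(6, 10) -> merged; set of 6 now {6, 10}
Step 4: union(9, 2) -> merged; set of 9 now {2, 9}
Step 5: union(3, 8) -> merged; set of 3 now {3, 8}
Step 6: union(8, 7) -> merged; set of 8 now {3, 7, 8}
Step 7: union(13, 1) -> merged; set of 13 now {1, 13}
Step 8: union(4, 11) -> merged; set of 4 now {4, 11}
Step 9: union(13, 6) -> merged; set of 13 now {1, 6, 10, 13}
Step 10: union(7, 12) -> merged; set of 7 now {3, 7, 8, 12}
Step 11: union(5, 12) -> merged; set of 5 now {3, 5, 7, 8, 12}
Step 12: find(4) -> no change; set of 4 is {4, 11}
Step 13: union(1, 6) -> already same set; set of 1 now {1, 6, 10, 13}
Step 14: union(6, 8) -> merged; set of 6 now {1, 3, 5, 6, 7, 8, 10, 12, 13}
Step 15: union(1, 12) -> already same set; set of 1 now {1, 3, 5, 6, 7, 8, 10, 12, 13}
Step 16: union(10, 11) -> merged; set of 10 now {1, 3, 4, 5, 6, 7, 8, 10, 11, 12, 13}
Step 17: union(3, 4) -> already same set; set of 3 now {1, 3, 4, 5, 6, 7, 8, 10, 11, 12, 13}
Step 18: find(8) -> no change; set of 8 is {1, 3, 4, 5, 6, 7, 8, 10, 11, 12, 13}
Step 19: union(13, 3) -> already same set; set of 13 now {1, 3, 4, 5, 6, 7, 8, 10, 11, 12, 13}
Step 20: find(8) -> no change; set of 8 is {1, 3, 4, 5, 6, 7, 8, 10, 11, 12, 13}
Step 21: union(7, 3) -> already same set; set of 7 now {1, 3, 4, 5, 6, 7, 8, 10, 11, 12, 13}
Step 22: union(1, 10) -> already same set; set of 1 now {1, 3, 4, 5, 6, 7, 8, 10, 11, 12, 13}
Step 23: union(3, 8) -> already same set; set of 3 now {1, 3, 4, 5, 6, 7, 8, 10, 11, 12, 13}
Component of 8: {1, 3, 4, 5, 6, 7, 8, 10, 11, 12, 13}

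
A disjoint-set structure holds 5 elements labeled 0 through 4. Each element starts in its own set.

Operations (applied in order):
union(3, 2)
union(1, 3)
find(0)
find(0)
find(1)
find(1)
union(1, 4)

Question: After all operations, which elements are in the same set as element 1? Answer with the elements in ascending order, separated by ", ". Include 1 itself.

Answer: 1, 2, 3, 4

Derivation:
Step 1: union(3, 2) -> merged; set of 3 now {2, 3}
Step 2: union(1, 3) -> merged; set of 1 now {1, 2, 3}
Step 3: find(0) -> no change; set of 0 is {0}
Step 4: find(0) -> no change; set of 0 is {0}
Step 5: find(1) -> no change; set of 1 is {1, 2, 3}
Step 6: find(1) -> no change; set of 1 is {1, 2, 3}
Step 7: union(1, 4) -> merged; set of 1 now {1, 2, 3, 4}
Component of 1: {1, 2, 3, 4}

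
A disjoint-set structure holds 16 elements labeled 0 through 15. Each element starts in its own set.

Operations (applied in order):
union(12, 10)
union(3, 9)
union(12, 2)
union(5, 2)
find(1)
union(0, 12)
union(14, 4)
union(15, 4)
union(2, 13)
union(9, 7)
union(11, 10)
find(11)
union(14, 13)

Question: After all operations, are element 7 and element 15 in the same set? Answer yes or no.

Answer: no

Derivation:
Step 1: union(12, 10) -> merged; set of 12 now {10, 12}
Step 2: union(3, 9) -> merged; set of 3 now {3, 9}
Step 3: union(12, 2) -> merged; set of 12 now {2, 10, 12}
Step 4: union(5, 2) -> merged; set of 5 now {2, 5, 10, 12}
Step 5: find(1) -> no change; set of 1 is {1}
Step 6: union(0, 12) -> merged; set of 0 now {0, 2, 5, 10, 12}
Step 7: union(14, 4) -> merged; set of 14 now {4, 14}
Step 8: union(15, 4) -> merged; set of 15 now {4, 14, 15}
Step 9: union(2, 13) -> merged; set of 2 now {0, 2, 5, 10, 12, 13}
Step 10: union(9, 7) -> merged; set of 9 now {3, 7, 9}
Step 11: union(11, 10) -> merged; set of 11 now {0, 2, 5, 10, 11, 12, 13}
Step 12: find(11) -> no change; set of 11 is {0, 2, 5, 10, 11, 12, 13}
Step 13: union(14, 13) -> merged; set of 14 now {0, 2, 4, 5, 10, 11, 12, 13, 14, 15}
Set of 7: {3, 7, 9}; 15 is not a member.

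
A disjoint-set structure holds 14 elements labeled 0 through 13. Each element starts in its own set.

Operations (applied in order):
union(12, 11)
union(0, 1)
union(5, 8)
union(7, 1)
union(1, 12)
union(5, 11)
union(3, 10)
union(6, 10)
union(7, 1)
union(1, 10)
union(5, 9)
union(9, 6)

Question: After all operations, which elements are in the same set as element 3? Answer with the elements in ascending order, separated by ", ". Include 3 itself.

Step 1: union(12, 11) -> merged; set of 12 now {11, 12}
Step 2: union(0, 1) -> merged; set of 0 now {0, 1}
Step 3: union(5, 8) -> merged; set of 5 now {5, 8}
Step 4: union(7, 1) -> merged; set of 7 now {0, 1, 7}
Step 5: union(1, 12) -> merged; set of 1 now {0, 1, 7, 11, 12}
Step 6: union(5, 11) -> merged; set of 5 now {0, 1, 5, 7, 8, 11, 12}
Step 7: union(3, 10) -> merged; set of 3 now {3, 10}
Step 8: union(6, 10) -> merged; set of 6 now {3, 6, 10}
Step 9: union(7, 1) -> already same set; set of 7 now {0, 1, 5, 7, 8, 11, 12}
Step 10: union(1, 10) -> merged; set of 1 now {0, 1, 3, 5, 6, 7, 8, 10, 11, 12}
Step 11: union(5, 9) -> merged; set of 5 now {0, 1, 3, 5, 6, 7, 8, 9, 10, 11, 12}
Step 12: union(9, 6) -> already same set; set of 9 now {0, 1, 3, 5, 6, 7, 8, 9, 10, 11, 12}
Component of 3: {0, 1, 3, 5, 6, 7, 8, 9, 10, 11, 12}

Answer: 0, 1, 3, 5, 6, 7, 8, 9, 10, 11, 12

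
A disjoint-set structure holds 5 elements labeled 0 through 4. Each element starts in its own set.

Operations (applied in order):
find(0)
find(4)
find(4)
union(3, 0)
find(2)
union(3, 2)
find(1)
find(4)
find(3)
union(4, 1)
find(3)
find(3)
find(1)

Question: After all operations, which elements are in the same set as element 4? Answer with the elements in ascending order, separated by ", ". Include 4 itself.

Answer: 1, 4

Derivation:
Step 1: find(0) -> no change; set of 0 is {0}
Step 2: find(4) -> no change; set of 4 is {4}
Step 3: find(4) -> no change; set of 4 is {4}
Step 4: union(3, 0) -> merged; set of 3 now {0, 3}
Step 5: find(2) -> no change; set of 2 is {2}
Step 6: union(3, 2) -> merged; set of 3 now {0, 2, 3}
Step 7: find(1) -> no change; set of 1 is {1}
Step 8: find(4) -> no change; set of 4 is {4}
Step 9: find(3) -> no change; set of 3 is {0, 2, 3}
Step 10: union(4, 1) -> merged; set of 4 now {1, 4}
Step 11: find(3) -> no change; set of 3 is {0, 2, 3}
Step 12: find(3) -> no change; set of 3 is {0, 2, 3}
Step 13: find(1) -> no change; set of 1 is {1, 4}
Component of 4: {1, 4}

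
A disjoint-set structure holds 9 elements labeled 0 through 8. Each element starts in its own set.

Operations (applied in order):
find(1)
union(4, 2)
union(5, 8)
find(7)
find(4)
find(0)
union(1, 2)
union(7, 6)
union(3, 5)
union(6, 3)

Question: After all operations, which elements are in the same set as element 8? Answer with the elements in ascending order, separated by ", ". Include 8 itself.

Answer: 3, 5, 6, 7, 8

Derivation:
Step 1: find(1) -> no change; set of 1 is {1}
Step 2: union(4, 2) -> merged; set of 4 now {2, 4}
Step 3: union(5, 8) -> merged; set of 5 now {5, 8}
Step 4: find(7) -> no change; set of 7 is {7}
Step 5: find(4) -> no change; set of 4 is {2, 4}
Step 6: find(0) -> no change; set of 0 is {0}
Step 7: union(1, 2) -> merged; set of 1 now {1, 2, 4}
Step 8: union(7, 6) -> merged; set of 7 now {6, 7}
Step 9: union(3, 5) -> merged; set of 3 now {3, 5, 8}
Step 10: union(6, 3) -> merged; set of 6 now {3, 5, 6, 7, 8}
Component of 8: {3, 5, 6, 7, 8}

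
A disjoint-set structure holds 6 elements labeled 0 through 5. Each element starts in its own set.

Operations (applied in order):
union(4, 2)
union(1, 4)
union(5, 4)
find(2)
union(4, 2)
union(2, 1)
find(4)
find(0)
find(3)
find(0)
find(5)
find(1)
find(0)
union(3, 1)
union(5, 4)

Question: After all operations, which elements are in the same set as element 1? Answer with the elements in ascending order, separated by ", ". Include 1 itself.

Step 1: union(4, 2) -> merged; set of 4 now {2, 4}
Step 2: union(1, 4) -> merged; set of 1 now {1, 2, 4}
Step 3: union(5, 4) -> merged; set of 5 now {1, 2, 4, 5}
Step 4: find(2) -> no change; set of 2 is {1, 2, 4, 5}
Step 5: union(4, 2) -> already same set; set of 4 now {1, 2, 4, 5}
Step 6: union(2, 1) -> already same set; set of 2 now {1, 2, 4, 5}
Step 7: find(4) -> no change; set of 4 is {1, 2, 4, 5}
Step 8: find(0) -> no change; set of 0 is {0}
Step 9: find(3) -> no change; set of 3 is {3}
Step 10: find(0) -> no change; set of 0 is {0}
Step 11: find(5) -> no change; set of 5 is {1, 2, 4, 5}
Step 12: find(1) -> no change; set of 1 is {1, 2, 4, 5}
Step 13: find(0) -> no change; set of 0 is {0}
Step 14: union(3, 1) -> merged; set of 3 now {1, 2, 3, 4, 5}
Step 15: union(5, 4) -> already same set; set of 5 now {1, 2, 3, 4, 5}
Component of 1: {1, 2, 3, 4, 5}

Answer: 1, 2, 3, 4, 5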